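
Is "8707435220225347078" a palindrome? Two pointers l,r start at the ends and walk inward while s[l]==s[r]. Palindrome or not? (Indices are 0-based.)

palindrome

l=0 r=18: '8'=='8', l++,r--
l=1 r=17: '7'=='7', l++,r--
l=2 r=16: '0'=='0', l++,r--
l=3 r=15: '7'=='7', l++,r--
l=4 r=14: '4'=='4', l++,r--
l=5 r=13: '3'=='3', l++,r--
l=6 r=12: '5'=='5', l++,r--
l=7 r=11: '2'=='2', l++,r--
l=8 r=10: '2'=='2', l++,r--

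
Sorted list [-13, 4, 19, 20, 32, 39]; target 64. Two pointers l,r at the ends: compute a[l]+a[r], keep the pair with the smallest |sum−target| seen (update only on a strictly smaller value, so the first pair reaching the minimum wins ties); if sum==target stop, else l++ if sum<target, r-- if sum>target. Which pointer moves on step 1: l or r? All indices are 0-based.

l=0 r=5: -13+39=26 d=38 *, l++

l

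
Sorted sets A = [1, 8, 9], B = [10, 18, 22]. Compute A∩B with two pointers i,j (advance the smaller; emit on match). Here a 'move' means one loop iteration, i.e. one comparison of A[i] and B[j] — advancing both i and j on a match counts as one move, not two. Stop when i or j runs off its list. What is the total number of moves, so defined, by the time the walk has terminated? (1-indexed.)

[i=1,j=1] 1<10 → i++
[i=2,j=1] 8<10 → i++
[i=3,j=1] 9<10 → i++

3 moves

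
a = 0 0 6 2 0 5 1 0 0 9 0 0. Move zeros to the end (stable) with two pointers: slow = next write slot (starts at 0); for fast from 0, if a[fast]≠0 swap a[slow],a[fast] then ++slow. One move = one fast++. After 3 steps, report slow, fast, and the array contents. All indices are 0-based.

slow=1, fast=3, a=[6, 0, 0, 2, 0, 5, 1, 0, 0, 9, 0, 0]

slow=0 fast=0: a[fast]=0, fast++
slow=0 fast=1: a[fast]=0, fast++
slow=0 fast=2: a[fast]=6≠0 swap→a[0]=6, slow++,fast++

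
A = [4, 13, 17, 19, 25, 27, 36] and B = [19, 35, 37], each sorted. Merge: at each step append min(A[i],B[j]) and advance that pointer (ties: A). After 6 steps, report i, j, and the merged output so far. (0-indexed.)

i=0 j=0: A[i]=4<=B[j]=19 take 4, i++
i=1 j=0: A[i]=13<=B[j]=19 take 13, i++
i=2 j=0: A[i]=17<=B[j]=19 take 17, i++
i=3 j=0: A[i]=19<=B[j]=19 take 19, i++
i=4 j=0: A[i]=25>B[j]=19 take 19, j++
i=4 j=1: A[i]=25<=B[j]=35 take 25, i++

i=5, j=1, merged so far=[4, 13, 17, 19, 19, 25]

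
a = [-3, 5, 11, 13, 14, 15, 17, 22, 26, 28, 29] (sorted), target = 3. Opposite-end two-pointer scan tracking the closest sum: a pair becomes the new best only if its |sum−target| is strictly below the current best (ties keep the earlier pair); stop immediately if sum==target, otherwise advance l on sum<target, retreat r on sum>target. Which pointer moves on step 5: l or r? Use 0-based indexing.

r

[0,10] -3+29=26 d=23 * → r--
[0,9] -3+28=25 d=22 * → r--
[0,8] -3+26=23 d=20 * → r--
[0,7] -3+22=19 d=16 * → r--
[0,6] -3+17=14 d=11 * → r--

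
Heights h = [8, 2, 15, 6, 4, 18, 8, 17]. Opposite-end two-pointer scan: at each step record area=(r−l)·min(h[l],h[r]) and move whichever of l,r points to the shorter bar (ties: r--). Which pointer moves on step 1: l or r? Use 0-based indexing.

l

l=0 r=7: min(8,17)*7=56 best=56 *, l++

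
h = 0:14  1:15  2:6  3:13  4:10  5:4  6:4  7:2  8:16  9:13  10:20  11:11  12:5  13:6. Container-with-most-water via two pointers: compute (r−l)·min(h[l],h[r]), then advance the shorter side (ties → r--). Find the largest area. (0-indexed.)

max area = 140

[0,13] min(14,6)*13=78 best=78 * → r--
[0,12] min(14,5)*12=60 best=78 → r--
[0,11] min(14,11)*11=121 best=121 * → r--
[0,10] min(14,20)*10=140 best=140 * → l++
[1,10] min(15,20)*9=135 best=140 → l++
[2,10] min(6,20)*8=48 best=140 → l++
[3,10] min(13,20)*7=91 best=140 → l++
[4,10] min(10,20)*6=60 best=140 → l++
[5,10] min(4,20)*5=20 best=140 → l++
[6,10] min(4,20)*4=16 best=140 → l++
[7,10] min(2,20)*3=6 best=140 → l++
[8,10] min(16,20)*2=32 best=140 → l++
[9,10] min(13,20)*1=13 best=140 → l++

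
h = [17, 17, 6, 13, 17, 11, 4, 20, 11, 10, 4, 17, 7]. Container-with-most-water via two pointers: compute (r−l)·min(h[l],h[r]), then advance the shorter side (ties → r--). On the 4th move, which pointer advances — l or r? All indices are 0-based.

r

l=0 r=12: min(17,7)*12=84 best=84 *, r--
l=0 r=11: min(17,17)*11=187 best=187 *, r--
l=0 r=10: min(17,4)*10=40 best=187, r--
l=0 r=9: min(17,10)*9=90 best=187, r--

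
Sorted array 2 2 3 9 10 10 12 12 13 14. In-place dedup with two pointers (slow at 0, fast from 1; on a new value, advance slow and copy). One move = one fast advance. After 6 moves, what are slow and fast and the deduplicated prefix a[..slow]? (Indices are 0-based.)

slow=4, fast=7, prefix=[2, 3, 9, 10, 12]

slow=0 fast=1: a[fast]=2=a[slow] dup, fast++
slow=0 fast=2: a[fast]=3≠a[slow]=2 write a[1]=3, slow++,fast++
slow=1 fast=3: a[fast]=9≠a[slow]=3 write a[2]=9, slow++,fast++
slow=2 fast=4: a[fast]=10≠a[slow]=9 write a[3]=10, slow++,fast++
slow=3 fast=5: a[fast]=10=a[slow] dup, fast++
slow=3 fast=6: a[fast]=12≠a[slow]=10 write a[4]=12, slow++,fast++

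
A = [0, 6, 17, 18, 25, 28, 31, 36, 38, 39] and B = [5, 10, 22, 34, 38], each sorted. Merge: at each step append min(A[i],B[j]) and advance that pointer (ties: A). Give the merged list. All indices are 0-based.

i=0 j=0: A[i]=0<=B[j]=5 take 0, i++
i=1 j=0: A[i]=6>B[j]=5 take 5, j++
i=1 j=1: A[i]=6<=B[j]=10 take 6, i++
i=2 j=1: A[i]=17>B[j]=10 take 10, j++
i=2 j=2: A[i]=17<=B[j]=22 take 17, i++
i=3 j=2: A[i]=18<=B[j]=22 take 18, i++
i=4 j=2: A[i]=25>B[j]=22 take 22, j++
i=4 j=3: A[i]=25<=B[j]=34 take 25, i++
i=5 j=3: A[i]=28<=B[j]=34 take 28, i++
i=6 j=3: A[i]=31<=B[j]=34 take 31, i++
i=7 j=3: A[i]=36>B[j]=34 take 34, j++
i=7 j=4: A[i]=36<=B[j]=38 take 36, i++
i=8 j=4: A[i]=38<=B[j]=38 take 38, i++
i=9 j=4: A[i]=39>B[j]=38 take 38, j++
i=9 j=5: B done, take A[i]=39, i++

[0, 5, 6, 10, 17, 18, 22, 25, 28, 31, 34, 36, 38, 38, 39]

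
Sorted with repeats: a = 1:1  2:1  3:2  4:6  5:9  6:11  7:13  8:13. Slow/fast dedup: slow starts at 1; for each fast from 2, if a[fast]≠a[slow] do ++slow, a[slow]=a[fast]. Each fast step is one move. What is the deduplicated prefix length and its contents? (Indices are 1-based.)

length 6; prefix = [1, 2, 6, 9, 11, 13]

(s=1,f=2) a[fast]=1=a[slow] dup → fast++
(s=1,f=3) a[fast]=2≠a[slow]=1 write a[2]=2 → slow++,fast++
(s=2,f=4) a[fast]=6≠a[slow]=2 write a[3]=6 → slow++,fast++
(s=3,f=5) a[fast]=9≠a[slow]=6 write a[4]=9 → slow++,fast++
(s=4,f=6) a[fast]=11≠a[slow]=9 write a[5]=11 → slow++,fast++
(s=5,f=7) a[fast]=13≠a[slow]=11 write a[6]=13 → slow++,fast++
(s=6,f=8) a[fast]=13=a[slow] dup → fast++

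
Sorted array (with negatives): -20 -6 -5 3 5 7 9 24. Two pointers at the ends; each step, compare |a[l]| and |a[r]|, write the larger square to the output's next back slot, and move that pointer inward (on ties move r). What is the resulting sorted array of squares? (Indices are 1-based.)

l=1 r=8: |-20|<=|24| out[8]=576, r--
l=1 r=7: |-20|>|9| out[7]=400, l++
l=2 r=7: |-6|<=|9| out[6]=81, r--
l=2 r=6: |-6|<=|7| out[5]=49, r--
l=2 r=5: |-6|>|5| out[4]=36, l++
l=3 r=5: |-5|<=|5| out[3]=25, r--
l=3 r=4: |-5|>|3| out[2]=25, l++
l=4 r=4: |3|<=|3| out[1]=9, r--

[9, 25, 25, 36, 49, 81, 400, 576]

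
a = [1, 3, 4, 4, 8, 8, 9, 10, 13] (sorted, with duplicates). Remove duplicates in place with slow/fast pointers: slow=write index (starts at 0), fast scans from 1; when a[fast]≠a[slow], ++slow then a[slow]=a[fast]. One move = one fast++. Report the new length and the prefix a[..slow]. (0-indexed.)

slow=0 fast=1: a[fast]=3≠a[slow]=1 write a[1]=3, slow++,fast++
slow=1 fast=2: a[fast]=4≠a[slow]=3 write a[2]=4, slow++,fast++
slow=2 fast=3: a[fast]=4=a[slow] dup, fast++
slow=2 fast=4: a[fast]=8≠a[slow]=4 write a[3]=8, slow++,fast++
slow=3 fast=5: a[fast]=8=a[slow] dup, fast++
slow=3 fast=6: a[fast]=9≠a[slow]=8 write a[4]=9, slow++,fast++
slow=4 fast=7: a[fast]=10≠a[slow]=9 write a[5]=10, slow++,fast++
slow=5 fast=8: a[fast]=13≠a[slow]=10 write a[6]=13, slow++,fast++

length 7; prefix = [1, 3, 4, 8, 9, 10, 13]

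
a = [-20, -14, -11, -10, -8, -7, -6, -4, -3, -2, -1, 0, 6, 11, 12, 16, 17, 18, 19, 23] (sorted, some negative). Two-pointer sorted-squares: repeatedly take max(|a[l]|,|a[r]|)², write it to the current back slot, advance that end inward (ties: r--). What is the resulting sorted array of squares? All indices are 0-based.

[0, 1, 4, 9, 16, 36, 36, 49, 64, 100, 121, 121, 144, 196, 256, 289, 324, 361, 400, 529]

[0,19] |-20|<=|23| out[19]=529 → r--
[0,18] |-20|>|19| out[18]=400 → l++
[1,18] |-14|<=|19| out[17]=361 → r--
[1,17] |-14|<=|18| out[16]=324 → r--
[1,16] |-14|<=|17| out[15]=289 → r--
[1,15] |-14|<=|16| out[14]=256 → r--
[1,14] |-14|>|12| out[13]=196 → l++
[2,14] |-11|<=|12| out[12]=144 → r--
[2,13] |-11|<=|11| out[11]=121 → r--
[2,12] |-11|>|6| out[10]=121 → l++
[3,12] |-10|>|6| out[9]=100 → l++
[4,12] |-8|>|6| out[8]=64 → l++
[5,12] |-7|>|6| out[7]=49 → l++
[6,12] |-6|<=|6| out[6]=36 → r--
[6,11] |-6|>|0| out[5]=36 → l++
[7,11] |-4|>|0| out[4]=16 → l++
[8,11] |-3|>|0| out[3]=9 → l++
[9,11] |-2|>|0| out[2]=4 → l++
[10,11] |-1|>|0| out[1]=1 → l++
[11,11] |0|<=|0| out[0]=0 → r--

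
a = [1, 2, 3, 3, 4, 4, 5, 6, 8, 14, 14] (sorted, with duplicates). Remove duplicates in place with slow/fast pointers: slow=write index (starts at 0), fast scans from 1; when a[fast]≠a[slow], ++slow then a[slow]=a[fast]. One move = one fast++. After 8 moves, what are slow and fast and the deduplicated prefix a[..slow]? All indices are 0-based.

slow=0 fast=1: a[fast]=2≠a[slow]=1 write a[1]=2, slow++,fast++
slow=1 fast=2: a[fast]=3≠a[slow]=2 write a[2]=3, slow++,fast++
slow=2 fast=3: a[fast]=3=a[slow] dup, fast++
slow=2 fast=4: a[fast]=4≠a[slow]=3 write a[3]=4, slow++,fast++
slow=3 fast=5: a[fast]=4=a[slow] dup, fast++
slow=3 fast=6: a[fast]=5≠a[slow]=4 write a[4]=5, slow++,fast++
slow=4 fast=7: a[fast]=6≠a[slow]=5 write a[5]=6, slow++,fast++
slow=5 fast=8: a[fast]=8≠a[slow]=6 write a[6]=8, slow++,fast++

slow=6, fast=9, prefix=[1, 2, 3, 4, 5, 6, 8]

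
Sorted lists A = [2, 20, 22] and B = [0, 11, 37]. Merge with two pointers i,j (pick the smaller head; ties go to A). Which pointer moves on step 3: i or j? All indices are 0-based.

i=0 j=0: A[i]=2>B[j]=0 take 0, j++
i=0 j=1: A[i]=2<=B[j]=11 take 2, i++
i=1 j=1: A[i]=20>B[j]=11 take 11, j++

j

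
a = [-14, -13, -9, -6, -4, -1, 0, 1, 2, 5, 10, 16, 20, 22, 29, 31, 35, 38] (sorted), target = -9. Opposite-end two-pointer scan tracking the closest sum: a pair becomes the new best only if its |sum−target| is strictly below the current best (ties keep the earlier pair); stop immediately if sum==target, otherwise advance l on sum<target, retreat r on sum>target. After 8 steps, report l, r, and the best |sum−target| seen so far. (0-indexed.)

[0,17] -14+38=24 d=33 * → r--
[0,16] -14+35=21 d=30 * → r--
[0,15] -14+31=17 d=26 * → r--
[0,14] -14+29=15 d=24 * → r--
[0,13] -14+22=8 d=17 * → r--
[0,12] -14+20=6 d=15 * → r--
[0,11] -14+16=2 d=11 * → r--
[0,10] -14+10=-4 d=5 * → r--

l=0, r=9, best |Δ|=5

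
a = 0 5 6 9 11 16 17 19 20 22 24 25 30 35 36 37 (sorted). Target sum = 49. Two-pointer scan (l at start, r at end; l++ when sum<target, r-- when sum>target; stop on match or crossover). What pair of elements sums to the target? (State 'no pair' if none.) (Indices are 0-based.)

(19, 30)

[0,15] 0+37=37 <49 → l++
[1,15] 5+37=42 <49 → l++
[2,15] 6+37=43 <49 → l++
[3,15] 9+37=46 <49 → l++
[4,15] 11+37=48 <49 → l++
[5,15] 16+37=53 >49 → r--
[5,14] 16+36=52 >49 → r--
[5,13] 16+35=51 >49 → r--
[5,12] 16+30=46 <49 → l++
[6,12] 17+30=47 <49 → l++
[7,12] 19+30=49 → found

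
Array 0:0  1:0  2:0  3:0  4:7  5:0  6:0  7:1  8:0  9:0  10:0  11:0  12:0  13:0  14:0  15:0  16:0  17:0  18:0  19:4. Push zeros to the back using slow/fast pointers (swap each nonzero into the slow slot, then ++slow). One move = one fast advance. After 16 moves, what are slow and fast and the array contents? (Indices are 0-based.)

slow=2, fast=16, a=[7, 1, 0, 0, 0, 0, 0, 0, 0, 0, 0, 0, 0, 0, 0, 0, 0, 0, 0, 4]

(s=0,f=0) a[fast]=0 → fast++
(s=0,f=1) a[fast]=0 → fast++
(s=0,f=2) a[fast]=0 → fast++
(s=0,f=3) a[fast]=0 → fast++
(s=0,f=4) a[fast]=7≠0 swap→a[0]=7 → slow++,fast++
(s=1,f=5) a[fast]=0 → fast++
(s=1,f=6) a[fast]=0 → fast++
(s=1,f=7) a[fast]=1≠0 swap→a[1]=1 → slow++,fast++
(s=2,f=8) a[fast]=0 → fast++
(s=2,f=9) a[fast]=0 → fast++
(s=2,f=10) a[fast]=0 → fast++
(s=2,f=11) a[fast]=0 → fast++
(s=2,f=12) a[fast]=0 → fast++
(s=2,f=13) a[fast]=0 → fast++
(s=2,f=14) a[fast]=0 → fast++
(s=2,f=15) a[fast]=0 → fast++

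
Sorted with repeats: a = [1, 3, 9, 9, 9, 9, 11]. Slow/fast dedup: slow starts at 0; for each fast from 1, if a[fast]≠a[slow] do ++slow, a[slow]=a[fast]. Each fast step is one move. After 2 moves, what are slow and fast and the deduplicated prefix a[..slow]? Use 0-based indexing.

slow=2, fast=3, prefix=[1, 3, 9]

(s=0,f=1) a[fast]=3≠a[slow]=1 write a[1]=3 → slow++,fast++
(s=1,f=2) a[fast]=9≠a[slow]=3 write a[2]=9 → slow++,fast++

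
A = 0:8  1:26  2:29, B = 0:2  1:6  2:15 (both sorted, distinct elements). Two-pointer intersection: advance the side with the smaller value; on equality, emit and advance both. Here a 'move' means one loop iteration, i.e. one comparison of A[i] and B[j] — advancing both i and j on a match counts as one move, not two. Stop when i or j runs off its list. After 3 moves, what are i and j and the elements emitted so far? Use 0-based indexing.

[i=0,j=0] 8>2 → j++
[i=0,j=1] 8>6 → j++
[i=0,j=2] 8<15 → i++

i=1, j=2, emitted=[]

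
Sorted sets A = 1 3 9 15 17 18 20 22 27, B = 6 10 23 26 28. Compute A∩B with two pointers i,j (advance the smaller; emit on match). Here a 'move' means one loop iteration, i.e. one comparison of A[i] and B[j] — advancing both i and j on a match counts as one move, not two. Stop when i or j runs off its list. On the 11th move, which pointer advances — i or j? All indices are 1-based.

j

i=1 j=1: 1<6, i++
i=2 j=1: 3<6, i++
i=3 j=1: 9>6, j++
i=3 j=2: 9<10, i++
i=4 j=2: 15>10, j++
i=4 j=3: 15<23, i++
i=5 j=3: 17<23, i++
i=6 j=3: 18<23, i++
i=7 j=3: 20<23, i++
i=8 j=3: 22<23, i++
i=9 j=3: 27>23, j++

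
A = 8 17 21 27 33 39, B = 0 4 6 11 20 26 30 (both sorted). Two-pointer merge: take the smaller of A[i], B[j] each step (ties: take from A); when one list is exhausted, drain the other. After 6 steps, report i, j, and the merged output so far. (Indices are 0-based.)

i=0 j=0: A[i]=8>B[j]=0 take 0, j++
i=0 j=1: A[i]=8>B[j]=4 take 4, j++
i=0 j=2: A[i]=8>B[j]=6 take 6, j++
i=0 j=3: A[i]=8<=B[j]=11 take 8, i++
i=1 j=3: A[i]=17>B[j]=11 take 11, j++
i=1 j=4: A[i]=17<=B[j]=20 take 17, i++

i=2, j=4, merged so far=[0, 4, 6, 8, 11, 17]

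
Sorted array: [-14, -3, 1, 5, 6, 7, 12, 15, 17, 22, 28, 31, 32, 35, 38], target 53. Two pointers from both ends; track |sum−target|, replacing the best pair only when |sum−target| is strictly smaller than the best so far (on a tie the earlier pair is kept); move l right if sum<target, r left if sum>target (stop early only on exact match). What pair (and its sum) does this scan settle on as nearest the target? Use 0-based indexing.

pair (15, 38) with sum 53 (|Δ|=0)

[0,14] -14+38=24 d=29 * → l++
[1,14] -3+38=35 d=18 * → l++
[2,14] 1+38=39 d=14 * → l++
[3,14] 5+38=43 d=10 * → l++
[4,14] 6+38=44 d=9 * → l++
[5,14] 7+38=45 d=8 * → l++
[6,14] 12+38=50 d=3 * → l++
[7,14] 15+38=53 d=0 * → stop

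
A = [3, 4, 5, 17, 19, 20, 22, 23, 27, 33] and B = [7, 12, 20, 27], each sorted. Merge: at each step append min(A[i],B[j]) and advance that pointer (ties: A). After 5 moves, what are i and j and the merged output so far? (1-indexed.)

i=1 j=1: A[i]=3<=B[j]=7 take 3, i++
i=2 j=1: A[i]=4<=B[j]=7 take 4, i++
i=3 j=1: A[i]=5<=B[j]=7 take 5, i++
i=4 j=1: A[i]=17>B[j]=7 take 7, j++
i=4 j=2: A[i]=17>B[j]=12 take 12, j++

i=4, j=3, merged so far=[3, 4, 5, 7, 12]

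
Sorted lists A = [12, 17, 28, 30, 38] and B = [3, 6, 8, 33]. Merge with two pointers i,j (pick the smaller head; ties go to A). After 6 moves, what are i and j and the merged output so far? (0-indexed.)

[i=0,j=0] A[i]=12>B[j]=3 take 3 → j++
[i=0,j=1] A[i]=12>B[j]=6 take 6 → j++
[i=0,j=2] A[i]=12>B[j]=8 take 8 → j++
[i=0,j=3] A[i]=12<=B[j]=33 take 12 → i++
[i=1,j=3] A[i]=17<=B[j]=33 take 17 → i++
[i=2,j=3] A[i]=28<=B[j]=33 take 28 → i++

i=3, j=3, merged so far=[3, 6, 8, 12, 17, 28]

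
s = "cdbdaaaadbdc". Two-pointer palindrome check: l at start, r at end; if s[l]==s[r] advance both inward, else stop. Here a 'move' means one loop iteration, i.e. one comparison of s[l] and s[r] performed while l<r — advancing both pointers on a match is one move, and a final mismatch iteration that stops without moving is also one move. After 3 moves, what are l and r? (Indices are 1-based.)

[1,12] 'c'=='c' → l++,r--
[2,11] 'd'=='d' → l++,r--
[3,10] 'b'=='b' → l++,r--

l=4, r=9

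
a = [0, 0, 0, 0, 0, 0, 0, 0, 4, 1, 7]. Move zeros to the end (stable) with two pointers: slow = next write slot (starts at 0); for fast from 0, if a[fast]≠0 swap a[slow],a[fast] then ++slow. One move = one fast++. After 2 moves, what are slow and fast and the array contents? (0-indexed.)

slow=0 fast=0: a[fast]=0, fast++
slow=0 fast=1: a[fast]=0, fast++

slow=0, fast=2, a=[0, 0, 0, 0, 0, 0, 0, 0, 4, 1, 7]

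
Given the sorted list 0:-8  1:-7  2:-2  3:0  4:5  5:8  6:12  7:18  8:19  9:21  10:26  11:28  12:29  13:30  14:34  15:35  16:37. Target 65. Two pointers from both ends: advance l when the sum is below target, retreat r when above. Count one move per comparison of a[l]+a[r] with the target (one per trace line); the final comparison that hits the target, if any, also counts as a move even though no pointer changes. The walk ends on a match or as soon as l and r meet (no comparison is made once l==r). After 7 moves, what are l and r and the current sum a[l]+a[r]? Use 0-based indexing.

[0,16] -8+37=29 <65 → l++
[1,16] -7+37=30 <65 → l++
[2,16] -2+37=35 <65 → l++
[3,16] 0+37=37 <65 → l++
[4,16] 5+37=42 <65 → l++
[5,16] 8+37=45 <65 → l++
[6,16] 12+37=49 <65 → l++

l=7, r=16, sum=55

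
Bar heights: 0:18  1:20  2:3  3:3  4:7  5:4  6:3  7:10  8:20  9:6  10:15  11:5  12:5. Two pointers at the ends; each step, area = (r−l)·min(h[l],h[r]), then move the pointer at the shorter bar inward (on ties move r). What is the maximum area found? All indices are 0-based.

[0,12] min(18,5)*12=60 best=60 * → r--
[0,11] min(18,5)*11=55 best=60 → r--
[0,10] min(18,15)*10=150 best=150 * → r--
[0,9] min(18,6)*9=54 best=150 → r--
[0,8] min(18,20)*8=144 best=150 → l++
[1,8] min(20,20)*7=140 best=150 → r--
[1,7] min(20,10)*6=60 best=150 → r--
[1,6] min(20,3)*5=15 best=150 → r--
[1,5] min(20,4)*4=16 best=150 → r--
[1,4] min(20,7)*3=21 best=150 → r--
[1,3] min(20,3)*2=6 best=150 → r--
[1,2] min(20,3)*1=3 best=150 → r--

max area = 150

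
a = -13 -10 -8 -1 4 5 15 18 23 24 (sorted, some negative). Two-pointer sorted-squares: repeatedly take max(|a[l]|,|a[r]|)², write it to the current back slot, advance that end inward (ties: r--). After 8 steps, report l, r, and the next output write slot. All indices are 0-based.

l=3, r=4, next write slot=1

l=0 r=9: |-13|<=|24| out[9]=576, r--
l=0 r=8: |-13|<=|23| out[8]=529, r--
l=0 r=7: |-13|<=|18| out[7]=324, r--
l=0 r=6: |-13|<=|15| out[6]=225, r--
l=0 r=5: |-13|>|5| out[5]=169, l++
l=1 r=5: |-10|>|5| out[4]=100, l++
l=2 r=5: |-8|>|5| out[3]=64, l++
l=3 r=5: |-1|<=|5| out[2]=25, r--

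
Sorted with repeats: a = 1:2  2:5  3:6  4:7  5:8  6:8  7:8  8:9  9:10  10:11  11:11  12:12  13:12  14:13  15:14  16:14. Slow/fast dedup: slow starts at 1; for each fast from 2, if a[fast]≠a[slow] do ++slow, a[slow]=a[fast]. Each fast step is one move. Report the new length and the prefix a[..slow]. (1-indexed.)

length 11; prefix = [2, 5, 6, 7, 8, 9, 10, 11, 12, 13, 14]

slow=1 fast=2: a[fast]=5≠a[slow]=2 write a[2]=5, slow++,fast++
slow=2 fast=3: a[fast]=6≠a[slow]=5 write a[3]=6, slow++,fast++
slow=3 fast=4: a[fast]=7≠a[slow]=6 write a[4]=7, slow++,fast++
slow=4 fast=5: a[fast]=8≠a[slow]=7 write a[5]=8, slow++,fast++
slow=5 fast=6: a[fast]=8=a[slow] dup, fast++
slow=5 fast=7: a[fast]=8=a[slow] dup, fast++
slow=5 fast=8: a[fast]=9≠a[slow]=8 write a[6]=9, slow++,fast++
slow=6 fast=9: a[fast]=10≠a[slow]=9 write a[7]=10, slow++,fast++
slow=7 fast=10: a[fast]=11≠a[slow]=10 write a[8]=11, slow++,fast++
slow=8 fast=11: a[fast]=11=a[slow] dup, fast++
slow=8 fast=12: a[fast]=12≠a[slow]=11 write a[9]=12, slow++,fast++
slow=9 fast=13: a[fast]=12=a[slow] dup, fast++
slow=9 fast=14: a[fast]=13≠a[slow]=12 write a[10]=13, slow++,fast++
slow=10 fast=15: a[fast]=14≠a[slow]=13 write a[11]=14, slow++,fast++
slow=11 fast=16: a[fast]=14=a[slow] dup, fast++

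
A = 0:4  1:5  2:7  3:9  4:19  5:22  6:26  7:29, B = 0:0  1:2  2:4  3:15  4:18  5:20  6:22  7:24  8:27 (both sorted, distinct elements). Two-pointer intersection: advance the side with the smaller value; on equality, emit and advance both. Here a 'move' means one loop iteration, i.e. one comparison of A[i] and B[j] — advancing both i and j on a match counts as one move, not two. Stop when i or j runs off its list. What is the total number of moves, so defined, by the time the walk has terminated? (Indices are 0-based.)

i=0 j=0: 4>0, j++
i=0 j=1: 4>2, j++
i=0 j=2: 4==4 emit, i++,j++
i=1 j=3: 5<15, i++
i=2 j=3: 7<15, i++
i=3 j=3: 9<15, i++
i=4 j=3: 19>15, j++
i=4 j=4: 19>18, j++
i=4 j=5: 19<20, i++
i=5 j=5: 22>20, j++
i=5 j=6: 22==22 emit, i++,j++
i=6 j=7: 26>24, j++
i=6 j=8: 26<27, i++
i=7 j=8: 29>27, j++

14 moves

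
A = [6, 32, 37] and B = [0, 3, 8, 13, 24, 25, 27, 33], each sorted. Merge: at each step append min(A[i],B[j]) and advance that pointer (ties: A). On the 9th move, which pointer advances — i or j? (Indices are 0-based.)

i

[i=0,j=0] A[i]=6>B[j]=0 take 0 → j++
[i=0,j=1] A[i]=6>B[j]=3 take 3 → j++
[i=0,j=2] A[i]=6<=B[j]=8 take 6 → i++
[i=1,j=2] A[i]=32>B[j]=8 take 8 → j++
[i=1,j=3] A[i]=32>B[j]=13 take 13 → j++
[i=1,j=4] A[i]=32>B[j]=24 take 24 → j++
[i=1,j=5] A[i]=32>B[j]=25 take 25 → j++
[i=1,j=6] A[i]=32>B[j]=27 take 27 → j++
[i=1,j=7] A[i]=32<=B[j]=33 take 32 → i++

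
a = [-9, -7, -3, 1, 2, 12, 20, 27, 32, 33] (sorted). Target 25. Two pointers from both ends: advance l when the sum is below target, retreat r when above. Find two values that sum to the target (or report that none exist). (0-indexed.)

l=0 r=9: -9+33=24 <25, l++
l=1 r=9: -7+33=26 >25, r--
l=1 r=8: -7+32=25, found

(-7, 32)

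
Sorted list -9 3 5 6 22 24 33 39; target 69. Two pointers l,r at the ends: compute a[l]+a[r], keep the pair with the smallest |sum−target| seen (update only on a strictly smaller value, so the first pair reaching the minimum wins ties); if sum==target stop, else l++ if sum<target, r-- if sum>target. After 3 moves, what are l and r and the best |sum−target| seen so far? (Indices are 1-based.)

[1,8] -9+39=30 d=39 * → l++
[2,8] 3+39=42 d=27 * → l++
[3,8] 5+39=44 d=25 * → l++

l=4, r=8, best |Δ|=25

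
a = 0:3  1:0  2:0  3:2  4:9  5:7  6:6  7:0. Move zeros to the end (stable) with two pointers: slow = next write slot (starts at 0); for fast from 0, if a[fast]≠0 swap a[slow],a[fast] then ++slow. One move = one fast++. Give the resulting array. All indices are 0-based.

[3, 2, 9, 7, 6, 0, 0, 0]

(s=0,f=0) a[fast]=3≠0 swap→a[0]=3 → slow++,fast++
(s=1,f=1) a[fast]=0 → fast++
(s=1,f=2) a[fast]=0 → fast++
(s=1,f=3) a[fast]=2≠0 swap→a[1]=2 → slow++,fast++
(s=2,f=4) a[fast]=9≠0 swap→a[2]=9 → slow++,fast++
(s=3,f=5) a[fast]=7≠0 swap→a[3]=7 → slow++,fast++
(s=4,f=6) a[fast]=6≠0 swap→a[4]=6 → slow++,fast++
(s=5,f=7) a[fast]=0 → fast++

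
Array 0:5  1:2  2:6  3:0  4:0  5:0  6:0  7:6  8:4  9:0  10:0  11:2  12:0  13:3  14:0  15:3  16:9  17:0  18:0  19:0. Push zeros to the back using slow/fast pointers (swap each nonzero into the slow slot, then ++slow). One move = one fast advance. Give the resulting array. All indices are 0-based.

[5, 2, 6, 6, 4, 2, 3, 3, 9, 0, 0, 0, 0, 0, 0, 0, 0, 0, 0, 0]

slow=0 fast=0: a[fast]=5≠0 swap→a[0]=5, slow++,fast++
slow=1 fast=1: a[fast]=2≠0 swap→a[1]=2, slow++,fast++
slow=2 fast=2: a[fast]=6≠0 swap→a[2]=6, slow++,fast++
slow=3 fast=3: a[fast]=0, fast++
slow=3 fast=4: a[fast]=0, fast++
slow=3 fast=5: a[fast]=0, fast++
slow=3 fast=6: a[fast]=0, fast++
slow=3 fast=7: a[fast]=6≠0 swap→a[3]=6, slow++,fast++
slow=4 fast=8: a[fast]=4≠0 swap→a[4]=4, slow++,fast++
slow=5 fast=9: a[fast]=0, fast++
slow=5 fast=10: a[fast]=0, fast++
slow=5 fast=11: a[fast]=2≠0 swap→a[5]=2, slow++,fast++
slow=6 fast=12: a[fast]=0, fast++
slow=6 fast=13: a[fast]=3≠0 swap→a[6]=3, slow++,fast++
slow=7 fast=14: a[fast]=0, fast++
slow=7 fast=15: a[fast]=3≠0 swap→a[7]=3, slow++,fast++
slow=8 fast=16: a[fast]=9≠0 swap→a[8]=9, slow++,fast++
slow=9 fast=17: a[fast]=0, fast++
slow=9 fast=18: a[fast]=0, fast++
slow=9 fast=19: a[fast]=0, fast++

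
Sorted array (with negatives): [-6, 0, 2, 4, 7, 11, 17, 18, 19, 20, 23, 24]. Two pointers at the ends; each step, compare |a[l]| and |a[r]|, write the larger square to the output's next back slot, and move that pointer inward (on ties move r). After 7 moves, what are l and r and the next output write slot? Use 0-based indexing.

l=0, r=4, next write slot=4

l=0 r=11: |-6|<=|24| out[11]=576, r--
l=0 r=10: |-6|<=|23| out[10]=529, r--
l=0 r=9: |-6|<=|20| out[9]=400, r--
l=0 r=8: |-6|<=|19| out[8]=361, r--
l=0 r=7: |-6|<=|18| out[7]=324, r--
l=0 r=6: |-6|<=|17| out[6]=289, r--
l=0 r=5: |-6|<=|11| out[5]=121, r--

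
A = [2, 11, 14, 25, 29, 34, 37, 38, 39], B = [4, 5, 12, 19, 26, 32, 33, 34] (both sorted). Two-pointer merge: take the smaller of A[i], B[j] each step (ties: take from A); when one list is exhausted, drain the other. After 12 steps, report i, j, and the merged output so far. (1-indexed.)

i=1 j=1: A[i]=2<=B[j]=4 take 2, i++
i=2 j=1: A[i]=11>B[j]=4 take 4, j++
i=2 j=2: A[i]=11>B[j]=5 take 5, j++
i=2 j=3: A[i]=11<=B[j]=12 take 11, i++
i=3 j=3: A[i]=14>B[j]=12 take 12, j++
i=3 j=4: A[i]=14<=B[j]=19 take 14, i++
i=4 j=4: A[i]=25>B[j]=19 take 19, j++
i=4 j=5: A[i]=25<=B[j]=26 take 25, i++
i=5 j=5: A[i]=29>B[j]=26 take 26, j++
i=5 j=6: A[i]=29<=B[j]=32 take 29, i++
i=6 j=6: A[i]=34>B[j]=32 take 32, j++
i=6 j=7: A[i]=34>B[j]=33 take 33, j++

i=6, j=8, merged so far=[2, 4, 5, 11, 12, 14, 19, 25, 26, 29, 32, 33]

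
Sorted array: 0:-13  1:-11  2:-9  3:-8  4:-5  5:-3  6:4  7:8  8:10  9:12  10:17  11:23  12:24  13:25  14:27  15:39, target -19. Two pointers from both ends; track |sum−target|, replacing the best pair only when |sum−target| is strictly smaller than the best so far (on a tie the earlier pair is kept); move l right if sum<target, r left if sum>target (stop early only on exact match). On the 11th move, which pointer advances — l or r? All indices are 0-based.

l=0 r=15: -13+39=26 d=45 *, r--
l=0 r=14: -13+27=14 d=33 *, r--
l=0 r=13: -13+25=12 d=31 *, r--
l=0 r=12: -13+24=11 d=30 *, r--
l=0 r=11: -13+23=10 d=29 *, r--
l=0 r=10: -13+17=4 d=23 *, r--
l=0 r=9: -13+12=-1 d=18 *, r--
l=0 r=8: -13+10=-3 d=16 *, r--
l=0 r=7: -13+8=-5 d=14 *, r--
l=0 r=6: -13+4=-9 d=10 *, r--
l=0 r=5: -13+-3=-16 d=3 *, r--

r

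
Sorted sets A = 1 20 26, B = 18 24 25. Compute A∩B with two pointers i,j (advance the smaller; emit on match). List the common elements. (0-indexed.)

i=0 j=0: 1<18, i++
i=1 j=0: 20>18, j++
i=1 j=1: 20<24, i++
i=2 j=1: 26>24, j++
i=2 j=2: 26>25, j++

intersection = []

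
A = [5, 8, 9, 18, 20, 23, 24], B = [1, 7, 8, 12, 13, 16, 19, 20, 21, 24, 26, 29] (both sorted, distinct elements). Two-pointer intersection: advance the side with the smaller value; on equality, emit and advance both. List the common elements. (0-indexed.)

intersection = [8, 20, 24]

[i=0,j=0] 5>1 → j++
[i=0,j=1] 5<7 → i++
[i=1,j=1] 8>7 → j++
[i=1,j=2] 8==8 emit → i++,j++
[i=2,j=3] 9<12 → i++
[i=3,j=3] 18>12 → j++
[i=3,j=4] 18>13 → j++
[i=3,j=5] 18>16 → j++
[i=3,j=6] 18<19 → i++
[i=4,j=6] 20>19 → j++
[i=4,j=7] 20==20 emit → i++,j++
[i=5,j=8] 23>21 → j++
[i=5,j=9] 23<24 → i++
[i=6,j=9] 24==24 emit → i++,j++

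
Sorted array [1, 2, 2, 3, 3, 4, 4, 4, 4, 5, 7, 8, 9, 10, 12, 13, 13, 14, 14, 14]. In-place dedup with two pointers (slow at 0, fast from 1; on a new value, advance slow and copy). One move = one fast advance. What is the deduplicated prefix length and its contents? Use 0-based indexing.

slow=0 fast=1: a[fast]=2≠a[slow]=1 write a[1]=2, slow++,fast++
slow=1 fast=2: a[fast]=2=a[slow] dup, fast++
slow=1 fast=3: a[fast]=3≠a[slow]=2 write a[2]=3, slow++,fast++
slow=2 fast=4: a[fast]=3=a[slow] dup, fast++
slow=2 fast=5: a[fast]=4≠a[slow]=3 write a[3]=4, slow++,fast++
slow=3 fast=6: a[fast]=4=a[slow] dup, fast++
slow=3 fast=7: a[fast]=4=a[slow] dup, fast++
slow=3 fast=8: a[fast]=4=a[slow] dup, fast++
slow=3 fast=9: a[fast]=5≠a[slow]=4 write a[4]=5, slow++,fast++
slow=4 fast=10: a[fast]=7≠a[slow]=5 write a[5]=7, slow++,fast++
slow=5 fast=11: a[fast]=8≠a[slow]=7 write a[6]=8, slow++,fast++
slow=6 fast=12: a[fast]=9≠a[slow]=8 write a[7]=9, slow++,fast++
slow=7 fast=13: a[fast]=10≠a[slow]=9 write a[8]=10, slow++,fast++
slow=8 fast=14: a[fast]=12≠a[slow]=10 write a[9]=12, slow++,fast++
slow=9 fast=15: a[fast]=13≠a[slow]=12 write a[10]=13, slow++,fast++
slow=10 fast=16: a[fast]=13=a[slow] dup, fast++
slow=10 fast=17: a[fast]=14≠a[slow]=13 write a[11]=14, slow++,fast++
slow=11 fast=18: a[fast]=14=a[slow] dup, fast++
slow=11 fast=19: a[fast]=14=a[slow] dup, fast++

length 12; prefix = [1, 2, 3, 4, 5, 7, 8, 9, 10, 12, 13, 14]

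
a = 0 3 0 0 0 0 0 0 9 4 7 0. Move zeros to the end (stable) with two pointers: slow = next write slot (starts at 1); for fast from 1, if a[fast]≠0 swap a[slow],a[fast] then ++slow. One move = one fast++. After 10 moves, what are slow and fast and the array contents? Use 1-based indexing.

slow=1 fast=1: a[fast]=0, fast++
slow=1 fast=2: a[fast]=3≠0 swap→a[1]=3, slow++,fast++
slow=2 fast=3: a[fast]=0, fast++
slow=2 fast=4: a[fast]=0, fast++
slow=2 fast=5: a[fast]=0, fast++
slow=2 fast=6: a[fast]=0, fast++
slow=2 fast=7: a[fast]=0, fast++
slow=2 fast=8: a[fast]=0, fast++
slow=2 fast=9: a[fast]=9≠0 swap→a[2]=9, slow++,fast++
slow=3 fast=10: a[fast]=4≠0 swap→a[3]=4, slow++,fast++

slow=4, fast=11, a=[3, 9, 4, 0, 0, 0, 0, 0, 0, 0, 7, 0]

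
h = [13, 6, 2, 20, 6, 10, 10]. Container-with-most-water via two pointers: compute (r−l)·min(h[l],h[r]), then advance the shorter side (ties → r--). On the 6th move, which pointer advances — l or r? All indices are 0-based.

l

l=0 r=6: min(13,10)*6=60 best=60 *, r--
l=0 r=5: min(13,10)*5=50 best=60, r--
l=0 r=4: min(13,6)*4=24 best=60, r--
l=0 r=3: min(13,20)*3=39 best=60, l++
l=1 r=3: min(6,20)*2=12 best=60, l++
l=2 r=3: min(2,20)*1=2 best=60, l++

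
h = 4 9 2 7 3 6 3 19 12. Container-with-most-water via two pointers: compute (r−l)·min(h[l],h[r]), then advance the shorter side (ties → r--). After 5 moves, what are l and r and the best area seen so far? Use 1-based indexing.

l=1 r=9: min(4,12)*8=32 best=32 *, l++
l=2 r=9: min(9,12)*7=63 best=63 *, l++
l=3 r=9: min(2,12)*6=12 best=63, l++
l=4 r=9: min(7,12)*5=35 best=63, l++
l=5 r=9: min(3,12)*4=12 best=63, l++

l=6, r=9, best area=63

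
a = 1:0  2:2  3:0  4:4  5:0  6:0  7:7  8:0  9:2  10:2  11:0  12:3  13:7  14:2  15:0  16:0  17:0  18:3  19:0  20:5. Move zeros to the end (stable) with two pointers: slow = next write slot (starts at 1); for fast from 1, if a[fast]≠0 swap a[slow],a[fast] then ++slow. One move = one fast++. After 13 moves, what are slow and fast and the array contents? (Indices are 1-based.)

slow=8, fast=14, a=[2, 4, 7, 2, 2, 3, 7, 0, 0, 0, 0, 0, 0, 2, 0, 0, 0, 3, 0, 5]

(s=1,f=1) a[fast]=0 → fast++
(s=1,f=2) a[fast]=2≠0 swap→a[1]=2 → slow++,fast++
(s=2,f=3) a[fast]=0 → fast++
(s=2,f=4) a[fast]=4≠0 swap→a[2]=4 → slow++,fast++
(s=3,f=5) a[fast]=0 → fast++
(s=3,f=6) a[fast]=0 → fast++
(s=3,f=7) a[fast]=7≠0 swap→a[3]=7 → slow++,fast++
(s=4,f=8) a[fast]=0 → fast++
(s=4,f=9) a[fast]=2≠0 swap→a[4]=2 → slow++,fast++
(s=5,f=10) a[fast]=2≠0 swap→a[5]=2 → slow++,fast++
(s=6,f=11) a[fast]=0 → fast++
(s=6,f=12) a[fast]=3≠0 swap→a[6]=3 → slow++,fast++
(s=7,f=13) a[fast]=7≠0 swap→a[7]=7 → slow++,fast++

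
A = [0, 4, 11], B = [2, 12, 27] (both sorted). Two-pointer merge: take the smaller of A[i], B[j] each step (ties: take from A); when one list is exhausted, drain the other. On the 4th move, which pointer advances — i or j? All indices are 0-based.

i

[i=0,j=0] A[i]=0<=B[j]=2 take 0 → i++
[i=1,j=0] A[i]=4>B[j]=2 take 2 → j++
[i=1,j=1] A[i]=4<=B[j]=12 take 4 → i++
[i=2,j=1] A[i]=11<=B[j]=12 take 11 → i++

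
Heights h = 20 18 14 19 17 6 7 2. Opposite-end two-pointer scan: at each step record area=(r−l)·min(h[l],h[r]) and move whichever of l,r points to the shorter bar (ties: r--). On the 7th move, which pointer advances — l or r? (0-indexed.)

l=0 r=7: min(20,2)*7=14 best=14 *, r--
l=0 r=6: min(20,7)*6=42 best=42 *, r--
l=0 r=5: min(20,6)*5=30 best=42, r--
l=0 r=4: min(20,17)*4=68 best=68 *, r--
l=0 r=3: min(20,19)*3=57 best=68, r--
l=0 r=2: min(20,14)*2=28 best=68, r--
l=0 r=1: min(20,18)*1=18 best=68, r--

r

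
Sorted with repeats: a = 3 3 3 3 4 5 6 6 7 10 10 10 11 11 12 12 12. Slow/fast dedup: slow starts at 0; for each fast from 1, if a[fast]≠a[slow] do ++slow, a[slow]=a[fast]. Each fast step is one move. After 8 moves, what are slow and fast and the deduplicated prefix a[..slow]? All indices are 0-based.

slow=4, fast=9, prefix=[3, 4, 5, 6, 7]

(s=0,f=1) a[fast]=3=a[slow] dup → fast++
(s=0,f=2) a[fast]=3=a[slow] dup → fast++
(s=0,f=3) a[fast]=3=a[slow] dup → fast++
(s=0,f=4) a[fast]=4≠a[slow]=3 write a[1]=4 → slow++,fast++
(s=1,f=5) a[fast]=5≠a[slow]=4 write a[2]=5 → slow++,fast++
(s=2,f=6) a[fast]=6≠a[slow]=5 write a[3]=6 → slow++,fast++
(s=3,f=7) a[fast]=6=a[slow] dup → fast++
(s=3,f=8) a[fast]=7≠a[slow]=6 write a[4]=7 → slow++,fast++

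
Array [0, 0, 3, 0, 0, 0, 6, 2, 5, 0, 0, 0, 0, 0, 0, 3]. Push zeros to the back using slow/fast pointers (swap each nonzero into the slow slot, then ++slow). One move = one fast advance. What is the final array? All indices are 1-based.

(s=1,f=1) a[fast]=0 → fast++
(s=1,f=2) a[fast]=0 → fast++
(s=1,f=3) a[fast]=3≠0 swap→a[1]=3 → slow++,fast++
(s=2,f=4) a[fast]=0 → fast++
(s=2,f=5) a[fast]=0 → fast++
(s=2,f=6) a[fast]=0 → fast++
(s=2,f=7) a[fast]=6≠0 swap→a[2]=6 → slow++,fast++
(s=3,f=8) a[fast]=2≠0 swap→a[3]=2 → slow++,fast++
(s=4,f=9) a[fast]=5≠0 swap→a[4]=5 → slow++,fast++
(s=5,f=10) a[fast]=0 → fast++
(s=5,f=11) a[fast]=0 → fast++
(s=5,f=12) a[fast]=0 → fast++
(s=5,f=13) a[fast]=0 → fast++
(s=5,f=14) a[fast]=0 → fast++
(s=5,f=15) a[fast]=0 → fast++
(s=5,f=16) a[fast]=3≠0 swap→a[5]=3 → slow++,fast++

[3, 6, 2, 5, 3, 0, 0, 0, 0, 0, 0, 0, 0, 0, 0, 0]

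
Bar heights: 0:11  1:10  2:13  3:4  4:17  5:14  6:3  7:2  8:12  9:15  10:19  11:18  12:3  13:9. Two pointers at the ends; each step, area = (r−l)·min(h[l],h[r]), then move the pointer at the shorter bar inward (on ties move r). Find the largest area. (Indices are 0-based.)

[0,13] min(11,9)*13=117 best=117 * → r--
[0,12] min(11,3)*12=36 best=117 → r--
[0,11] min(11,18)*11=121 best=121 * → l++
[1,11] min(10,18)*10=100 best=121 → l++
[2,11] min(13,18)*9=117 best=121 → l++
[3,11] min(4,18)*8=32 best=121 → l++
[4,11] min(17,18)*7=119 best=121 → l++
[5,11] min(14,18)*6=84 best=121 → l++
[6,11] min(3,18)*5=15 best=121 → l++
[7,11] min(2,18)*4=8 best=121 → l++
[8,11] min(12,18)*3=36 best=121 → l++
[9,11] min(15,18)*2=30 best=121 → l++
[10,11] min(19,18)*1=18 best=121 → r--

max area = 121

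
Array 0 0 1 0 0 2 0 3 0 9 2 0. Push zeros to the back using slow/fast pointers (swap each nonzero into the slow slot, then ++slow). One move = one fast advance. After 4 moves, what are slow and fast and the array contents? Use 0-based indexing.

slow=1, fast=4, a=[1, 0, 0, 0, 0, 2, 0, 3, 0, 9, 2, 0]

slow=0 fast=0: a[fast]=0, fast++
slow=0 fast=1: a[fast]=0, fast++
slow=0 fast=2: a[fast]=1≠0 swap→a[0]=1, slow++,fast++
slow=1 fast=3: a[fast]=0, fast++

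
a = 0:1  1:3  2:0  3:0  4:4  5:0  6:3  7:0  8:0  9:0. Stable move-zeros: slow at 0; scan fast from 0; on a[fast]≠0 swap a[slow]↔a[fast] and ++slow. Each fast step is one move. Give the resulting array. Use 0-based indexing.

[1, 3, 4, 3, 0, 0, 0, 0, 0, 0]

(s=0,f=0) a[fast]=1≠0 swap→a[0]=1 → slow++,fast++
(s=1,f=1) a[fast]=3≠0 swap→a[1]=3 → slow++,fast++
(s=2,f=2) a[fast]=0 → fast++
(s=2,f=3) a[fast]=0 → fast++
(s=2,f=4) a[fast]=4≠0 swap→a[2]=4 → slow++,fast++
(s=3,f=5) a[fast]=0 → fast++
(s=3,f=6) a[fast]=3≠0 swap→a[3]=3 → slow++,fast++
(s=4,f=7) a[fast]=0 → fast++
(s=4,f=8) a[fast]=0 → fast++
(s=4,f=9) a[fast]=0 → fast++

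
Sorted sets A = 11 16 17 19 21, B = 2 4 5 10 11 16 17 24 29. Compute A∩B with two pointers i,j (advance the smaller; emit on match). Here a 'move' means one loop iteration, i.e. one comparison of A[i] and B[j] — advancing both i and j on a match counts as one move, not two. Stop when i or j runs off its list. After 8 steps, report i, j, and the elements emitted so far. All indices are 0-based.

[i=0,j=0] 11>2 → j++
[i=0,j=1] 11>4 → j++
[i=0,j=2] 11>5 → j++
[i=0,j=3] 11>10 → j++
[i=0,j=4] 11==11 emit → i++,j++
[i=1,j=5] 16==16 emit → i++,j++
[i=2,j=6] 17==17 emit → i++,j++
[i=3,j=7] 19<24 → i++

i=4, j=7, emitted=[11, 16, 17]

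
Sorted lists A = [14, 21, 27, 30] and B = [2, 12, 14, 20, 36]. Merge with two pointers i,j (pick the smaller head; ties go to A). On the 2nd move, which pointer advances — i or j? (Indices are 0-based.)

j

i=0 j=0: A[i]=14>B[j]=2 take 2, j++
i=0 j=1: A[i]=14>B[j]=12 take 12, j++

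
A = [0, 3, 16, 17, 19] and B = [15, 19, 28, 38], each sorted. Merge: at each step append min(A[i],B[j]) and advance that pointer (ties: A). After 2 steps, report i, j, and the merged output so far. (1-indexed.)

i=3, j=1, merged so far=[0, 3]

[i=1,j=1] A[i]=0<=B[j]=15 take 0 → i++
[i=2,j=1] A[i]=3<=B[j]=15 take 3 → i++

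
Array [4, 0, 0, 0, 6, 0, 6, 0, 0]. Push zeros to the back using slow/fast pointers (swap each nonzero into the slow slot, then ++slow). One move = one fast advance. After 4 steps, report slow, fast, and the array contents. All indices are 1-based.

(s=1,f=1) a[fast]=4≠0 swap→a[1]=4 → slow++,fast++
(s=2,f=2) a[fast]=0 → fast++
(s=2,f=3) a[fast]=0 → fast++
(s=2,f=4) a[fast]=0 → fast++

slow=2, fast=5, a=[4, 0, 0, 0, 6, 0, 6, 0, 0]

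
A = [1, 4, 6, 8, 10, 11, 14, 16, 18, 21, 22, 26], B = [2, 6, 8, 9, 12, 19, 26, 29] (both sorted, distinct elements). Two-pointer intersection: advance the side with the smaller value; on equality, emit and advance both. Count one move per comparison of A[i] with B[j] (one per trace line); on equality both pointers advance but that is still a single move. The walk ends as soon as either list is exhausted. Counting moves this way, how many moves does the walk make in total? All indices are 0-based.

[i=0,j=0] 1<2 → i++
[i=1,j=0] 4>2 → j++
[i=1,j=1] 4<6 → i++
[i=2,j=1] 6==6 emit → i++,j++
[i=3,j=2] 8==8 emit → i++,j++
[i=4,j=3] 10>9 → j++
[i=4,j=4] 10<12 → i++
[i=5,j=4] 11<12 → i++
[i=6,j=4] 14>12 → j++
[i=6,j=5] 14<19 → i++
[i=7,j=5] 16<19 → i++
[i=8,j=5] 18<19 → i++
[i=9,j=5] 21>19 → j++
[i=9,j=6] 21<26 → i++
[i=10,j=6] 22<26 → i++
[i=11,j=6] 26==26 emit → i++,j++

16 moves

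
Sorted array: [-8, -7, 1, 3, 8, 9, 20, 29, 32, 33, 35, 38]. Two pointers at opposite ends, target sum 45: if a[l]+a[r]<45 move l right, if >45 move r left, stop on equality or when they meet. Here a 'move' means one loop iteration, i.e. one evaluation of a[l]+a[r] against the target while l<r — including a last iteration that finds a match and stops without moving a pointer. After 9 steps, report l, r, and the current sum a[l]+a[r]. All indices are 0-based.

l=6, r=8, sum=52

[0,11] -8+38=30 <45 → l++
[1,11] -7+38=31 <45 → l++
[2,11] 1+38=39 <45 → l++
[3,11] 3+38=41 <45 → l++
[4,11] 8+38=46 >45 → r--
[4,10] 8+35=43 <45 → l++
[5,10] 9+35=44 <45 → l++
[6,10] 20+35=55 >45 → r--
[6,9] 20+33=53 >45 → r--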